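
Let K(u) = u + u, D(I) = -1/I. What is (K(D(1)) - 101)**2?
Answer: 10609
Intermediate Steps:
K(u) = 2*u
(K(D(1)) - 101)**2 = (2*(-1/1) - 101)**2 = (2*(-1*1) - 101)**2 = (2*(-1) - 101)**2 = (-2 - 101)**2 = (-103)**2 = 10609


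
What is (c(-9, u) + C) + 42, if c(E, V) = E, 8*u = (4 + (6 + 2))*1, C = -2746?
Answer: -2713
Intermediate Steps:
u = 3/2 (u = ((4 + (6 + 2))*1)/8 = ((4 + 8)*1)/8 = (12*1)/8 = (⅛)*12 = 3/2 ≈ 1.5000)
(c(-9, u) + C) + 42 = (-9 - 2746) + 42 = -2755 + 42 = -2713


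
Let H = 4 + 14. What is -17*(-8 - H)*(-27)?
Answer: -11934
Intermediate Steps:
H = 18
-17*(-8 - H)*(-27) = -17*(-8 - 1*18)*(-27) = -17*(-8 - 18)*(-27) = -17*(-26)*(-27) = 442*(-27) = -11934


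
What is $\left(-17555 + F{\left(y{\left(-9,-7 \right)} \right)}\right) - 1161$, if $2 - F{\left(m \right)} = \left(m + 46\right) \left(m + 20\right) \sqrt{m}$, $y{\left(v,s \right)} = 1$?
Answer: $-19701$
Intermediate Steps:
$F{\left(m \right)} = 2 - \sqrt{m} \left(20 + m\right) \left(46 + m\right)$ ($F{\left(m \right)} = 2 - \left(m + 46\right) \left(m + 20\right) \sqrt{m} = 2 - \left(46 + m\right) \left(20 + m\right) \sqrt{m} = 2 - \left(20 + m\right) \left(46 + m\right) \sqrt{m} = 2 - \sqrt{m} \left(20 + m\right) \left(46 + m\right)$)
$\left(-17555 + F{\left(y{\left(-9,-7 \right)} \right)}\right) - 1161 = \left(-17555 - \left(-2 + 66 + 920 + 1^{\frac{5}{2}}\right)\right) - 1161 = \left(-17555 - 985\right) - 1161 = -18540 - 1161 = -19701$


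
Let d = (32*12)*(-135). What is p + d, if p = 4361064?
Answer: 4309224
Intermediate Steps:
d = -51840 (d = 384*(-135) = -51840)
p + d = 4361064 - 51840 = 4309224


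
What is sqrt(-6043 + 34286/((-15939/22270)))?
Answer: I*sqrt(31078107863)/759 ≈ 232.27*I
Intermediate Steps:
sqrt(-6043 + 34286/((-15939/22270))) = sqrt(-6043 + 34286/((-15939*1/22270))) = sqrt(-6043 + 34286/(-15939/22270)) = sqrt(-6043 + 34286*(-22270/15939)) = sqrt(-6043 - 109078460/2277) = sqrt(-122838371/2277) = I*sqrt(31078107863)/759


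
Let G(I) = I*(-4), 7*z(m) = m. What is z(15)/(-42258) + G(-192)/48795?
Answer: 25160787/1603761530 ≈ 0.015689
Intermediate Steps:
z(m) = m/7
G(I) = -4*I
z(15)/(-42258) + G(-192)/48795 = ((1/7)*15)/(-42258) - 4*(-192)/48795 = (15/7)*(-1/42258) + 768*(1/48795) = -5/98602 + 256/16265 = 25160787/1603761530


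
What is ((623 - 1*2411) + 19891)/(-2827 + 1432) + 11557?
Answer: 16103912/1395 ≈ 11544.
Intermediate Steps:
((623 - 1*2411) + 19891)/(-2827 + 1432) + 11557 = ((623 - 2411) + 19891)/(-1395) + 11557 = (-1788 + 19891)*(-1/1395) + 11557 = 18103*(-1/1395) + 11557 = -18103/1395 + 11557 = 16103912/1395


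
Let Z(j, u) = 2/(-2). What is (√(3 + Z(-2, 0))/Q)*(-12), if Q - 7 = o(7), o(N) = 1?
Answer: -3*√2/2 ≈ -2.1213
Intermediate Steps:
Z(j, u) = -1 (Z(j, u) = 2*(-½) = -1)
Q = 8 (Q = 7 + 1 = 8)
(√(3 + Z(-2, 0))/Q)*(-12) = (√(3 - 1)/8)*(-12) = (√2*(⅛))*(-12) = (√2/8)*(-12) = -3*√2/2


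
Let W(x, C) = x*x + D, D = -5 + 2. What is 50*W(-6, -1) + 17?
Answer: 1667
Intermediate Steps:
D = -3
W(x, C) = -3 + x² (W(x, C) = x*x - 3 = x² - 3 = -3 + x²)
50*W(-6, -1) + 17 = 50*(-3 + (-6)²) + 17 = 50*(-3 + 36) + 17 = 50*33 + 17 = 1650 + 17 = 1667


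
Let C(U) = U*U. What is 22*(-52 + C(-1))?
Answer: -1122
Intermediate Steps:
C(U) = U²
22*(-52 + C(-1)) = 22*(-52 + (-1)²) = 22*(-52 + 1) = 22*(-51) = -1122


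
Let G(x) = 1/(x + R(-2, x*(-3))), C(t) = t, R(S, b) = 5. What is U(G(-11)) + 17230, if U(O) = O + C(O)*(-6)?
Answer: 103385/6 ≈ 17231.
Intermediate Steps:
G(x) = 1/(5 + x) (G(x) = 1/(x + 5) = 1/(5 + x))
U(O) = -5*O (U(O) = O + O*(-6) = O - 6*O = -5*O)
U(G(-11)) + 17230 = -5/(5 - 11) + 17230 = -5/(-6) + 17230 = -5*(-⅙) + 17230 = ⅚ + 17230 = 103385/6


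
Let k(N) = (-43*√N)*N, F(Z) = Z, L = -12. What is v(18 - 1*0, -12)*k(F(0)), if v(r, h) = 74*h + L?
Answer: 0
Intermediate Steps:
v(r, h) = -12 + 74*h (v(r, h) = 74*h - 12 = -12 + 74*h)
k(N) = -43*N^(3/2)
v(18 - 1*0, -12)*k(F(0)) = (-12 + 74*(-12))*(-43*0^(3/2)) = (-12 - 888)*(-43*0) = -900*0 = 0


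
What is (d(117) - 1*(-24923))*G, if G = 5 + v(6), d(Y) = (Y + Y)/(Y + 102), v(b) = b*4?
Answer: 52764253/73 ≈ 7.2280e+5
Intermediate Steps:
v(b) = 4*b
d(Y) = 2*Y/(102 + Y) (d(Y) = (2*Y)/(102 + Y) = 2*Y/(102 + Y))
G = 29 (G = 5 + 4*6 = 5 + 24 = 29)
(d(117) - 1*(-24923))*G = (2*117/(102 + 117) - 1*(-24923))*29 = (2*117/219 + 24923)*29 = (2*117*(1/219) + 24923)*29 = (78/73 + 24923)*29 = (1819457/73)*29 = 52764253/73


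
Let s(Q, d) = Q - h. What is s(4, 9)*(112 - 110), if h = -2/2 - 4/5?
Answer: 58/5 ≈ 11.600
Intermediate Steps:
h = -9/5 (h = -2*½ - 4*⅕ = -1 - ⅘ = -9/5 ≈ -1.8000)
s(Q, d) = 9/5 + Q (s(Q, d) = Q - 1*(-9/5) = Q + 9/5 = 9/5 + Q)
s(4, 9)*(112 - 110) = (9/5 + 4)*(112 - 110) = (29/5)*2 = 58/5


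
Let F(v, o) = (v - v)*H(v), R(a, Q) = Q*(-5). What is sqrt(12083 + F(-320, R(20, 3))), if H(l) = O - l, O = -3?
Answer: sqrt(12083) ≈ 109.92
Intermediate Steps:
R(a, Q) = -5*Q
H(l) = -3 - l
F(v, o) = 0 (F(v, o) = (v - v)*(-3 - v) = 0*(-3 - v) = 0)
sqrt(12083 + F(-320, R(20, 3))) = sqrt(12083 + 0) = sqrt(12083)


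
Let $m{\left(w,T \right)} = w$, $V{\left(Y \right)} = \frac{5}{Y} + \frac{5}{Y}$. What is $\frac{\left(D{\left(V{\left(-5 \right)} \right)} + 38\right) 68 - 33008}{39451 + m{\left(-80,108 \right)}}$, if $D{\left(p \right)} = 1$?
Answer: $- \frac{30356}{39371} \approx -0.77102$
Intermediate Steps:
$V{\left(Y \right)} = \frac{10}{Y}$
$\frac{\left(D{\left(V{\left(-5 \right)} \right)} + 38\right) 68 - 33008}{39451 + m{\left(-80,108 \right)}} = \frac{\left(1 + 38\right) 68 - 33008}{39451 - 80} = \frac{39 \cdot 68 - 33008}{39371} = \left(2652 - 33008\right) \frac{1}{39371} = \left(-30356\right) \frac{1}{39371} = - \frac{30356}{39371}$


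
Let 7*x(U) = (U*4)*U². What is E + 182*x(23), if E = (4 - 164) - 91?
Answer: 1265117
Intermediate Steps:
x(U) = 4*U³/7 (x(U) = ((U*4)*U²)/7 = ((4*U)*U²)/7 = (4*U³)/7 = 4*U³/7)
E = -251 (E = -160 - 91 = -251)
E + 182*x(23) = -251 + 182*((4/7)*23³) = -251 + 182*((4/7)*12167) = -251 + 182*(48668/7) = -251 + 1265368 = 1265117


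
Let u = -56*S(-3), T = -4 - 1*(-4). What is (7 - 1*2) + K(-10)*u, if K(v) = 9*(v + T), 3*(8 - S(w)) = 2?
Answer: 36965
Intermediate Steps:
S(w) = 22/3 (S(w) = 8 - 1/3*2 = 8 - 2/3 = 22/3)
T = 0 (T = -4 + 4 = 0)
K(v) = 9*v (K(v) = 9*(v + 0) = 9*v)
u = -1232/3 (u = -56*22/3 = -1232/3 ≈ -410.67)
(7 - 1*2) + K(-10)*u = (7 - 1*2) + (9*(-10))*(-1232/3) = (7 - 2) - 90*(-1232/3) = 5 + 36960 = 36965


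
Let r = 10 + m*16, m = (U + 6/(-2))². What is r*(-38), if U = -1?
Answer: -10108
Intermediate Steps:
m = 16 (m = (-1 + 6/(-2))² = (-1 + 6*(-½))² = (-1 - 3)² = (-4)² = 16)
r = 266 (r = 10 + 16*16 = 10 + 256 = 266)
r*(-38) = 266*(-38) = -10108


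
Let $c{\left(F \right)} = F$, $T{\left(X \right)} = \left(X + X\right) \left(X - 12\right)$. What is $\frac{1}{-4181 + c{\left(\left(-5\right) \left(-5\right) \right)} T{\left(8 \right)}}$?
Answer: $- \frac{1}{5781} \approx -0.00017298$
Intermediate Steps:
$T{\left(X \right)} = 2 X \left(-12 + X\right)$
$\frac{1}{-4181 + c{\left(\left(-5\right) \left(-5\right) \right)} T{\left(8 \right)}} = \frac{1}{-4181 + \left(-5\right) \left(-5\right) 2 \cdot 8 \left(-12 + 8\right)} = \frac{1}{-4181 + 25 \cdot 2 \cdot 8 \left(-4\right)} = \frac{1}{-4181 + 25 \left(-64\right)} = \frac{1}{-4181 - 1600} = \frac{1}{-5781} = - \frac{1}{5781}$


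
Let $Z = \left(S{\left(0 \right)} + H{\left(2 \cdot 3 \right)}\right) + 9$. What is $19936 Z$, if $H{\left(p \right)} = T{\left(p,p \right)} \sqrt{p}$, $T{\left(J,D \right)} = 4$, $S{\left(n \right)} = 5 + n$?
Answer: $279104 + 79744 \sqrt{6} \approx 4.7444 \cdot 10^{5}$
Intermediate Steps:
$H{\left(p \right)} = 4 \sqrt{p}$
$Z = 14 + 4 \sqrt{6}$ ($Z = \left(\left(5 + 0\right) + 4 \sqrt{2 \cdot 3}\right) + 9 = \left(5 + 4 \sqrt{6}\right) + 9 = 14 + 4 \sqrt{6} \approx 23.798$)
$19936 Z = 19936 \left(14 + 4 \sqrt{6}\right) = 279104 + 79744 \sqrt{6}$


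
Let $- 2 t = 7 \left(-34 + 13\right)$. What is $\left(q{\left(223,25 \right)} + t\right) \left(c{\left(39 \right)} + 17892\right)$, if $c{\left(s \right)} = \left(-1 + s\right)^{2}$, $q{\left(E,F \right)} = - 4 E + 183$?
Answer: $-12288028$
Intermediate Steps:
$q{\left(E,F \right)} = 183 - 4 E$
$t = \frac{147}{2}$ ($t = - \frac{7 \left(-34 + 13\right)}{2} = - \frac{7 \left(-21\right)}{2} = \left(- \frac{1}{2}\right) \left(-147\right) = \frac{147}{2} \approx 73.5$)
$\left(q{\left(223,25 \right)} + t\right) \left(c{\left(39 \right)} + 17892\right) = \left(\left(183 - 892\right) + \frac{147}{2}\right) \left(\left(-1 + 39\right)^{2} + 17892\right) = \left(\left(183 - 892\right) + \frac{147}{2}\right) \left(38^{2} + 17892\right) = \left(-709 + \frac{147}{2}\right) \left(1444 + 17892\right) = \left(- \frac{1271}{2}\right) 19336 = -12288028$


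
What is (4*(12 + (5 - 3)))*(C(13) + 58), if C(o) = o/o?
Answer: 3304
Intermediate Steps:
C(o) = 1
(4*(12 + (5 - 3)))*(C(13) + 58) = (4*(12 + (5 - 3)))*(1 + 58) = (4*(12 + 2))*59 = (4*14)*59 = 56*59 = 3304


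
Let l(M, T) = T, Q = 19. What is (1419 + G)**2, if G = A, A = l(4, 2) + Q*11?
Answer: 2656900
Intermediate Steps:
A = 211 (A = 2 + 19*11 = 2 + 209 = 211)
G = 211
(1419 + G)**2 = (1419 + 211)**2 = 1630**2 = 2656900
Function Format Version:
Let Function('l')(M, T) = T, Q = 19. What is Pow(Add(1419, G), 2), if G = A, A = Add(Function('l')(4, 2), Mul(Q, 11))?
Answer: 2656900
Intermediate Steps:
A = 211 (A = Add(2, Mul(19, 11)) = Add(2, 209) = 211)
G = 211
Pow(Add(1419, G), 2) = Pow(Add(1419, 211), 2) = Pow(1630, 2) = 2656900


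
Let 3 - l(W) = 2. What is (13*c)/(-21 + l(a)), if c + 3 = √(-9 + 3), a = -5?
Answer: 39/20 - 13*I*√6/20 ≈ 1.95 - 1.5922*I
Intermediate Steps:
l(W) = 1 (l(W) = 3 - 1*2 = 3 - 2 = 1)
c = -3 + I*√6 (c = -3 + √(-9 + 3) = -3 + √(-6) = -3 + I*√6 ≈ -3.0 + 2.4495*I)
(13*c)/(-21 + l(a)) = (13*(-3 + I*√6))/(-21 + 1) = (-39 + 13*I*√6)/(-20) = (-39 + 13*I*√6)*(-1/20) = 39/20 - 13*I*√6/20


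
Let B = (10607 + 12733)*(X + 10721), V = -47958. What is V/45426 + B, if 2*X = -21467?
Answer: -2208847243/7571 ≈ -2.9175e+5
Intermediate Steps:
X = -21467/2 (X = (½)*(-21467) = -21467/2 ≈ -10734.)
B = -291750 (B = (10607 + 12733)*(-21467/2 + 10721) = 23340*(-25/2) = -291750)
V/45426 + B = -47958/45426 - 291750 = -47958*1/45426 - 291750 = -7993/7571 - 291750 = -2208847243/7571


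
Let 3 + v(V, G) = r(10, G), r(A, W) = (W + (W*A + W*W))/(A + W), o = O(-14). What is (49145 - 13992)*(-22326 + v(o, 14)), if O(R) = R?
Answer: -9413024269/12 ≈ -7.8442e+8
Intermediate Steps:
o = -14
r(A, W) = (W + W**2 + A*W)/(A + W) (r(A, W) = (W + (A*W + W**2))/(A + W) = (W + (W**2 + A*W))/(A + W) = (W + W**2 + A*W)/(A + W))
v(V, G) = -3 + G*(11 + G)/(10 + G) (v(V, G) = -3 + G*(1 + 10 + G)/(10 + G) = -3 + G*(11 + G)/(10 + G))
(49145 - 13992)*(-22326 + v(o, 14)) = (49145 - 13992)*(-22326 + (-30 + 14**2 + 8*14)/(10 + 14)) = 35153*(-22326 + (-30 + 196 + 112)/24) = 35153*(-22326 + (1/24)*278) = 35153*(-22326 + 139/12) = 35153*(-267773/12) = -9413024269/12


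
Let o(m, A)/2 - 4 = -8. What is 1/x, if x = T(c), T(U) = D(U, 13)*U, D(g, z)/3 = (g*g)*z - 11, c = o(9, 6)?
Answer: -1/19704 ≈ -5.0751e-5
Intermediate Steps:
o(m, A) = -8 (o(m, A) = 8 + 2*(-8) = 8 - 16 = -8)
c = -8
D(g, z) = -33 + 3*z*g**2 (D(g, z) = 3*((g*g)*z - 11) = 3*(g**2*z - 11) = 3*(z*g**2 - 11) = 3*(-11 + z*g**2) = -33 + 3*z*g**2)
T(U) = U*(-33 + 39*U**2) (T(U) = (-33 + 3*13*U**2)*U = (-33 + 39*U**2)*U = U*(-33 + 39*U**2))
x = -19704 (x = -33*(-8) + 39*(-8)**3 = 264 + 39*(-512) = 264 - 19968 = -19704)
1/x = 1/(-19704) = -1/19704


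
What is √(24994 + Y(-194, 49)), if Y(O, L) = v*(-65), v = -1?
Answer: √25059 ≈ 158.30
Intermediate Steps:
Y(O, L) = 65 (Y(O, L) = -1*(-65) = 65)
√(24994 + Y(-194, 49)) = √(24994 + 65) = √25059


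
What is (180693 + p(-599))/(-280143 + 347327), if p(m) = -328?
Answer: 180365/67184 ≈ 2.6846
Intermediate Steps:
(180693 + p(-599))/(-280143 + 347327) = (180693 - 328)/(-280143 + 347327) = 180365/67184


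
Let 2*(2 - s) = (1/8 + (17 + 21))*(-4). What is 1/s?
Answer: 4/313 ≈ 0.012780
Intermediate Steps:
s = 313/4 (s = 2 - (1/8 + (17 + 21))*(-4)/2 = 2 - (1/8 + 38)*(-4)/2 = 2 - 305*(-4)/16 = 2 - 1/2*(-305/2) = 2 + 305/4 = 313/4 ≈ 78.250)
1/s = 1/(313/4) = 4/313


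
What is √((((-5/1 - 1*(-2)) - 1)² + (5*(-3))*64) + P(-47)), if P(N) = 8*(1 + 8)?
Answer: 2*I*√218 ≈ 29.53*I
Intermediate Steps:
P(N) = 72 (P(N) = 8*9 = 72)
√((((-5/1 - 1*(-2)) - 1)² + (5*(-3))*64) + P(-47)) = √((((-5/1 - 1*(-2)) - 1)² + (5*(-3))*64) + 72) = √((((-5*1 + 2) - 1)² - 15*64) + 72) = √((((-5 + 2) - 1)² - 960) + 72) = √(((-3 - 1)² - 960) + 72) = √(((-4)² - 960) + 72) = √((16 - 960) + 72) = √(-944 + 72) = √(-872) = 2*I*√218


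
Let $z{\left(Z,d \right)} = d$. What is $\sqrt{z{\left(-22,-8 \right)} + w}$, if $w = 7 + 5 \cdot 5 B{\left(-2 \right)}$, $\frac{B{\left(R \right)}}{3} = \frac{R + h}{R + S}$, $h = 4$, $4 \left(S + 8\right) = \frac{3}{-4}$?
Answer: $\frac{i \sqrt{417769}}{163} \approx 3.9653 i$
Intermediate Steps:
$S = - \frac{131}{16}$ ($S = -8 + \frac{3 \frac{1}{-4}}{4} = -8 + \frac{3 \left(- \frac{1}{4}\right)}{4} = -8 + \frac{1}{4} \left(- \frac{3}{4}\right) = -8 - \frac{3}{16} = - \frac{131}{16} \approx -8.1875$)
$B{\left(R \right)} = \frac{3 \left(4 + R\right)}{- \frac{131}{16} + R}$ ($B{\left(R \right)} = 3 \frac{R + 4}{R - \frac{131}{16}} = 3 \frac{4 + R}{- \frac{131}{16} + R} = \frac{3 \left(4 + R\right)}{- \frac{131}{16} + R}$)
$w = - \frac{1259}{163}$ ($w = 7 + 5 \cdot 5 \frac{48 \left(4 - 2\right)}{-131 + 16 \left(-2\right)} = 7 + 25 \cdot 48 \frac{1}{-131 - 32} \cdot 2 = 7 + 25 \cdot 48 \frac{1}{-163} \cdot 2 = 7 + 25 \cdot 48 \left(- \frac{1}{163}\right) 2 = 7 + 25 \left(- \frac{96}{163}\right) = 7 - \frac{2400}{163} = - \frac{1259}{163} \approx -7.7239$)
$\sqrt{z{\left(-22,-8 \right)} + w} = \sqrt{-8 - \frac{1259}{163}} = \sqrt{- \frac{2563}{163}} = \frac{i \sqrt{417769}}{163}$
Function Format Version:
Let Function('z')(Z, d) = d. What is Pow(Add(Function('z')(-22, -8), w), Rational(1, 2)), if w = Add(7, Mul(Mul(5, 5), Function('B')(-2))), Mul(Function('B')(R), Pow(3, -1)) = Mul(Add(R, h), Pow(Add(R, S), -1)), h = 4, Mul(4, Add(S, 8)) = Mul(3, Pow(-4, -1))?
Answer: Mul(Rational(1, 163), I, Pow(417769, Rational(1, 2))) ≈ Mul(3.9653, I)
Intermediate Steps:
S = Rational(-131, 16) (S = Add(-8, Mul(Rational(1, 4), Mul(3, Pow(-4, -1)))) = Add(-8, Mul(Rational(1, 4), Mul(3, Rational(-1, 4)))) = Add(-8, Mul(Rational(1, 4), Rational(-3, 4))) = Add(-8, Rational(-3, 16)) = Rational(-131, 16) ≈ -8.1875)
Function('B')(R) = Mul(3, Pow(Add(Rational(-131, 16), R), -1), Add(4, R)) (Function('B')(R) = Mul(3, Mul(Add(R, 4), Pow(Add(R, Rational(-131, 16)), -1))) = Mul(3, Mul(Add(4, R), Pow(Add(Rational(-131, 16), R), -1))) = Mul(3, Mul(Pow(Add(Rational(-131, 16), R), -1), Add(4, R))) = Mul(3, Pow(Add(Rational(-131, 16), R), -1), Add(4, R)))
w = Rational(-1259, 163) (w = Add(7, Mul(Mul(5, 5), Mul(48, Pow(Add(-131, Mul(16, -2)), -1), Add(4, -2)))) = Add(7, Mul(25, Mul(48, Pow(Add(-131, -32), -1), 2))) = Add(7, Mul(25, Mul(48, Pow(-163, -1), 2))) = Add(7, Mul(25, Mul(48, Rational(-1, 163), 2))) = Add(7, Mul(25, Rational(-96, 163))) = Add(7, Rational(-2400, 163)) = Rational(-1259, 163) ≈ -7.7239)
Pow(Add(Function('z')(-22, -8), w), Rational(1, 2)) = Pow(Add(-8, Rational(-1259, 163)), Rational(1, 2)) = Pow(Rational(-2563, 163), Rational(1, 2)) = Mul(Rational(1, 163), I, Pow(417769, Rational(1, 2)))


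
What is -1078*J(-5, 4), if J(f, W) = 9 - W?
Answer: -5390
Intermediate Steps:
-1078*J(-5, 4) = -1078*(9 - 1*4) = -1078*(9 - 4) = -1078*5 = -5390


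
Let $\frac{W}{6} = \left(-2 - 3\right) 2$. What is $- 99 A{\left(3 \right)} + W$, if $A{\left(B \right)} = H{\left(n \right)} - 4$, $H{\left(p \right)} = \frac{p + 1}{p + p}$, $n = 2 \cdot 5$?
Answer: $\frac{5631}{20} \approx 281.55$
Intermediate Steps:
$n = 10$
$H{\left(p \right)} = \frac{1 + p}{2 p}$
$W = -60$ ($W = 6 \left(-2 - 3\right) 2 = 6 \left(\left(-5\right) 2\right) = 6 \left(-10\right) = -60$)
$A{\left(B \right)} = - \frac{69}{20}$ ($A{\left(B \right)} = \frac{1 + 10}{2 \cdot 10} - 4 = \frac{1}{2} \cdot \frac{1}{10} \cdot 11 - 4 = \frac{11}{20} - 4 = - \frac{69}{20}$)
$- 99 A{\left(3 \right)} + W = \left(-99\right) \left(- \frac{69}{20}\right) - 60 = \frac{6831}{20} - 60 = \frac{5631}{20}$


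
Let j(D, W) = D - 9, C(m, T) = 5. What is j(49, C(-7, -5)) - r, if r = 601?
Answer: -561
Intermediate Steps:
j(D, W) = -9 + D
j(49, C(-7, -5)) - r = (-9 + 49) - 1*601 = 40 - 601 = -561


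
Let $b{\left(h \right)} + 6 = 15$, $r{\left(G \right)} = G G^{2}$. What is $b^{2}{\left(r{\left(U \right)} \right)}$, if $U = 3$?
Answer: $81$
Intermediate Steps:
$r{\left(G \right)} = G^{3}$
$b{\left(h \right)} = 9$ ($b{\left(h \right)} = -6 + 15 = 9$)
$b^{2}{\left(r{\left(U \right)} \right)} = 9^{2} = 81$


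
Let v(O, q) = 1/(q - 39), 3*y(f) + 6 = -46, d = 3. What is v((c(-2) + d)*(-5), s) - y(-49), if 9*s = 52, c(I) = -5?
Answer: 15521/897 ≈ 17.303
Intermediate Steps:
y(f) = -52/3 (y(f) = -2 + (⅓)*(-46) = -2 - 46/3 = -52/3)
s = 52/9 (s = (⅑)*52 = 52/9 ≈ 5.7778)
v(O, q) = 1/(-39 + q)
v((c(-2) + d)*(-5), s) - y(-49) = 1/(-39 + 52/9) - 1*(-52/3) = 1/(-299/9) + 52/3 = -9/299 + 52/3 = 15521/897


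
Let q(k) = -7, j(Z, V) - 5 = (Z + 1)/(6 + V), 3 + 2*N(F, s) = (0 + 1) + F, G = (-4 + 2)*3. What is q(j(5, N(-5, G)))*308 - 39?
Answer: -2195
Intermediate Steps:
G = -6 (G = -2*3 = -6)
N(F, s) = -1 + F/2 (N(F, s) = -3/2 + ((0 + 1) + F)/2 = -3/2 + (1 + F)/2 = -3/2 + (½ + F/2) = -1 + F/2)
j(Z, V) = 5 + (1 + Z)/(6 + V) (j(Z, V) = 5 + (Z + 1)/(6 + V) = 5 + (1 + Z)/(6 + V))
q(j(5, N(-5, G)))*308 - 39 = -7*308 - 39 = -2156 - 39 = -2195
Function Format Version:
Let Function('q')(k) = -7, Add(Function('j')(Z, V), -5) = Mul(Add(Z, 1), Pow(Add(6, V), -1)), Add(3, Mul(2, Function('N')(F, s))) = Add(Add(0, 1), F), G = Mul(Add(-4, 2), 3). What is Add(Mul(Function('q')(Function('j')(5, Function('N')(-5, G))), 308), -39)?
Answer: -2195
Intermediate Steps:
G = -6 (G = Mul(-2, 3) = -6)
Function('N')(F, s) = Add(-1, Mul(Rational(1, 2), F)) (Function('N')(F, s) = Add(Rational(-3, 2), Mul(Rational(1, 2), Add(Add(0, 1), F))) = Add(Rational(-3, 2), Mul(Rational(1, 2), Add(1, F))) = Add(Rational(-3, 2), Add(Rational(1, 2), Mul(Rational(1, 2), F))) = Add(-1, Mul(Rational(1, 2), F)))
Function('j')(Z, V) = Add(5, Mul(Pow(Add(6, V), -1), Add(1, Z))) (Function('j')(Z, V) = Add(5, Mul(Add(Z, 1), Pow(Add(6, V), -1))) = Add(5, Mul(Add(1, Z), Pow(Add(6, V), -1))) = Add(5, Mul(Pow(Add(6, V), -1), Add(1, Z))))
Add(Mul(Function('q')(Function('j')(5, Function('N')(-5, G))), 308), -39) = Add(Mul(-7, 308), -39) = Add(-2156, -39) = -2195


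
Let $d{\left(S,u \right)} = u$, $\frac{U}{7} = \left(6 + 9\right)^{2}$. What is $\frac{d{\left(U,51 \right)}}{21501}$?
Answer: $\frac{17}{7167} \approx 0.002372$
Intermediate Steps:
$U = 1575$ ($U = 7 \left(6 + 9\right)^{2} = 7 \cdot 15^{2} = 7 \cdot 225 = 1575$)
$\frac{d{\left(U,51 \right)}}{21501} = \frac{51}{21501} = 51 \cdot \frac{1}{21501} = \frac{17}{7167}$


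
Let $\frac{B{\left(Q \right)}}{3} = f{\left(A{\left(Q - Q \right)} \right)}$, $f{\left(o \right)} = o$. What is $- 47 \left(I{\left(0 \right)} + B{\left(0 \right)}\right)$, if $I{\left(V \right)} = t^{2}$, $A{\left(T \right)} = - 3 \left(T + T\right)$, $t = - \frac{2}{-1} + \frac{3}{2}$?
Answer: $- \frac{2303}{4} \approx -575.75$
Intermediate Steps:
$t = \frac{7}{2}$ ($t = \left(-2\right) \left(-1\right) + 3 \cdot \frac{1}{2} = 2 + \frac{3}{2} = \frac{7}{2} \approx 3.5$)
$A{\left(T \right)} = - 6 T$ ($A{\left(T \right)} = - 3 \cdot 2 T = - 6 T$)
$B{\left(Q \right)} = 0$ ($B{\left(Q \right)} = 3 \left(- 6 \left(Q - Q\right)\right) = 3 \left(\left(-6\right) 0\right) = 3 \cdot 0 = 0$)
$I{\left(V \right)} = \frac{49}{4}$ ($I{\left(V \right)} = \left(\frac{7}{2}\right)^{2} = \frac{49}{4}$)
$- 47 \left(I{\left(0 \right)} + B{\left(0 \right)}\right) = - 47 \left(\frac{49}{4} + 0\right) = \left(-47\right) \frac{49}{4} = - \frac{2303}{4}$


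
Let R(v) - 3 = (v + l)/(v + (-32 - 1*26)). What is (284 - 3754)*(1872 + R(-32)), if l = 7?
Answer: -58564925/9 ≈ -6.5072e+6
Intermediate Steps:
R(v) = 3 + (7 + v)/(-58 + v) (R(v) = 3 + (v + 7)/(v + (-32 - 1*26)) = 3 + (7 + v)/(v + (-32 - 26)) = 3 + (7 + v)/(v - 58) = 3 + (7 + v)/(-58 + v))
(284 - 3754)*(1872 + R(-32)) = (284 - 3754)*(1872 + (-167 + 4*(-32))/(-58 - 32)) = -3470*(1872 + (-167 - 128)/(-90)) = -3470*(1872 - 1/90*(-295)) = -3470*(1872 + 59/18) = -3470*33755/18 = -58564925/9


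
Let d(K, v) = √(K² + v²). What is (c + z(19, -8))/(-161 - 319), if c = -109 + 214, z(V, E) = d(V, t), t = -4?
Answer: -7/32 - √377/480 ≈ -0.25920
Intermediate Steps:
z(V, E) = √(16 + V²) (z(V, E) = √(V² + (-4)²) = √(V² + 16) = √(16 + V²))
c = 105
(c + z(19, -8))/(-161 - 319) = (105 + √(16 + 19²))/(-161 - 319) = (105 + √(16 + 361))/(-480) = (105 + √377)*(-1/480) = -7/32 - √377/480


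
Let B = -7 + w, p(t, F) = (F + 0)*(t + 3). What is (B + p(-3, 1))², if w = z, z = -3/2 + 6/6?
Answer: 225/4 ≈ 56.250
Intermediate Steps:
p(t, F) = F*(3 + t)
z = -½ (z = -3*½ + 6*(⅙) = -3/2 + 1 = -½ ≈ -0.50000)
w = -½ ≈ -0.50000
B = -15/2 (B = -7 - ½ = -15/2 ≈ -7.5000)
(B + p(-3, 1))² = (-15/2 + 1*(3 - 3))² = (-15/2 + 1*0)² = (-15/2 + 0)² = (-15/2)² = 225/4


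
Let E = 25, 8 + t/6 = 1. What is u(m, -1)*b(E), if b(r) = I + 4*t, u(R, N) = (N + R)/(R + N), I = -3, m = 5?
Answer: -171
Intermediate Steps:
t = -42 (t = -48 + 6*1 = -48 + 6 = -42)
u(R, N) = 1 (u(R, N) = (N + R)/(N + R) = 1)
b(r) = -171 (b(r) = -3 + 4*(-42) = -3 - 168 = -171)
u(m, -1)*b(E) = 1*(-171) = -171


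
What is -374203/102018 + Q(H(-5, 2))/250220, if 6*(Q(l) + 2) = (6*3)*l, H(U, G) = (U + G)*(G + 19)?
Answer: -46826280049/12763471980 ≈ -3.6688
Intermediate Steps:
H(U, G) = (19 + G)*(G + U) (H(U, G) = (G + U)*(19 + G) = (19 + G)*(G + U))
Q(l) = -2 + 3*l (Q(l) = -2 + ((6*3)*l)/6 = -2 + (18*l)/6 = -2 + 3*l)
-374203/102018 + Q(H(-5, 2))/250220 = -374203/102018 + (-2 + 3*(2**2 + 19*2 + 19*(-5) + 2*(-5)))/250220 = -374203*1/102018 + (-2 + 3*(4 + 38 - 95 - 10))*(1/250220) = -374203/102018 + (-2 + 3*(-63))*(1/250220) = -374203/102018 + (-2 - 189)*(1/250220) = -374203/102018 - 191*1/250220 = -374203/102018 - 191/250220 = -46826280049/12763471980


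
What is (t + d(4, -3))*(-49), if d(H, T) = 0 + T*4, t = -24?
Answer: 1764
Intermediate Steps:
d(H, T) = 4*T (d(H, T) = 0 + 4*T = 4*T)
(t + d(4, -3))*(-49) = (-24 + 4*(-3))*(-49) = (-24 - 12)*(-49) = -36*(-49) = 1764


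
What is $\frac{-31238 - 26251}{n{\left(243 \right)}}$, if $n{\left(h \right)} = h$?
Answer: $- \frac{19163}{81} \approx -236.58$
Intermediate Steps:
$\frac{-31238 - 26251}{n{\left(243 \right)}} = \frac{-31238 - 26251}{243} = \left(-31238 - 26251\right) \frac{1}{243} = \left(-57489\right) \frac{1}{243} = - \frac{19163}{81}$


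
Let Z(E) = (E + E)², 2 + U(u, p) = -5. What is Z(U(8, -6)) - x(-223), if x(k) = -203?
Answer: 399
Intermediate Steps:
U(u, p) = -7 (U(u, p) = -2 - 5 = -7)
Z(E) = 4*E² (Z(E) = (2*E)² = 4*E²)
Z(U(8, -6)) - x(-223) = 4*(-7)² - 1*(-203) = 4*49 + 203 = 196 + 203 = 399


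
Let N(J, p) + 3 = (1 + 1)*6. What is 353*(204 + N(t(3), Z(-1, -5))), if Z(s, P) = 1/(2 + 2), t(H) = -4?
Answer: 75189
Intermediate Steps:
Z(s, P) = 1/4
N(J, p) = 9 (N(J, p) = -3 + (1 + 1)*6 = -3 + 2*6 = -3 + 12 = 9)
353*(204 + N(t(3), Z(-1, -5))) = 353*(204 + 9) = 353*213 = 75189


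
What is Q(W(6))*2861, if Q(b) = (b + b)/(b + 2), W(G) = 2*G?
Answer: 34332/7 ≈ 4904.6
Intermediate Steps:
Q(b) = 2*b/(2 + b) (Q(b) = (2*b)/(2 + b) = 2*b/(2 + b))
Q(W(6))*2861 = (2*(2*6)/(2 + 2*6))*2861 = (2*12/(2 + 12))*2861 = (2*12/14)*2861 = (2*12*(1/14))*2861 = (12/7)*2861 = 34332/7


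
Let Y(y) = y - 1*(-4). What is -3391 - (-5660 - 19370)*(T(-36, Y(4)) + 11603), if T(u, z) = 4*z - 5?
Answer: 291095509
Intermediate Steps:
Y(y) = 4 + y (Y(y) = y + 4 = 4 + y)
T(u, z) = -5 + 4*z
-3391 - (-5660 - 19370)*(T(-36, Y(4)) + 11603) = -3391 - (-5660 - 19370)*((-5 + 4*(4 + 4)) + 11603) = -3391 - (-25030)*((-5 + 4*8) + 11603) = -3391 - (-25030)*((-5 + 32) + 11603) = -3391 - (-25030)*(27 + 11603) = -3391 - (-25030)*11630 = -3391 - 1*(-291098900) = -3391 + 291098900 = 291095509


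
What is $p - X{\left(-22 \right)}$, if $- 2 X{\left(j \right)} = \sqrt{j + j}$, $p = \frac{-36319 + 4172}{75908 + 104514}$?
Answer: $- \frac{32147}{180422} + i \sqrt{11} \approx -0.17818 + 3.3166 i$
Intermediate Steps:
$p = - \frac{32147}{180422} \approx -0.17818$
$X{\left(j \right)} = - \frac{\sqrt{2} \sqrt{j}}{2}$ ($X{\left(j \right)} = - \frac{\sqrt{j + j}}{2} = - \frac{\sqrt{2 j}}{2} = - \frac{\sqrt{2} \sqrt{j}}{2}$)
$p - X{\left(-22 \right)} = - \frac{32147}{180422} - - \frac{\sqrt{2} \sqrt{-22}}{2} = - \frac{32147}{180422} - - \frac{\sqrt{2} i \sqrt{22}}{2} = - \frac{32147}{180422} - - i \sqrt{11} = - \frac{32147}{180422} + i \sqrt{11}$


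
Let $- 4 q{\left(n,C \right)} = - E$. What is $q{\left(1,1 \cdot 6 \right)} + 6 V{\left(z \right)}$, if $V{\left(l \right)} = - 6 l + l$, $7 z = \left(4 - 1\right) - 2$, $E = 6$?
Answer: $- \frac{39}{14} \approx -2.7857$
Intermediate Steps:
$z = \frac{1}{7}$ ($z = \frac{\left(4 - 1\right) - 2}{7} = \frac{3 - 2}{7} = \frac{1}{7} \cdot 1 = \frac{1}{7} \approx 0.14286$)
$V{\left(l \right)} = - 5 l$
$q{\left(n,C \right)} = \frac{3}{2}$ ($q{\left(n,C \right)} = - \frac{\left(-1\right) 6}{4} = \left(- \frac{1}{4}\right) \left(-6\right) = \frac{3}{2}$)
$q{\left(1,1 \cdot 6 \right)} + 6 V{\left(z \right)} = \frac{3}{2} + 6 \left(\left(-5\right) \frac{1}{7}\right) = \frac{3}{2} + 6 \left(- \frac{5}{7}\right) = \frac{3}{2} - \frac{30}{7} = - \frac{39}{14}$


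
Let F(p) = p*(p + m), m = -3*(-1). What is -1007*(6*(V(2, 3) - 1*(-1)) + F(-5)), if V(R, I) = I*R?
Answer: -52364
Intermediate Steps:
m = 3
F(p) = p*(3 + p) (F(p) = p*(p + 3) = p*(3 + p))
-1007*(6*(V(2, 3) - 1*(-1)) + F(-5)) = -1007*(6*(3*2 - 1*(-1)) - 5*(3 - 5)) = -1007*(6*(6 + 1) - 5*(-2)) = -1007*(6*7 + 10) = -1007*(42 + 10) = -1007*52 = -52364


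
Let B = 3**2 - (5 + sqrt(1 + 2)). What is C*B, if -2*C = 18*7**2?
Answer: -1764 + 441*sqrt(3) ≈ -1000.2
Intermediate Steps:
C = -441 (C = -9*7**2 = -9*49 = -1/2*882 = -441)
B = 4 - sqrt(3) (B = 9 - (5 + sqrt(3)) = 9 + (-5 - sqrt(3)) = 4 - sqrt(3) ≈ 2.2679)
C*B = -441*(4 - sqrt(3)) = -1764 + 441*sqrt(3)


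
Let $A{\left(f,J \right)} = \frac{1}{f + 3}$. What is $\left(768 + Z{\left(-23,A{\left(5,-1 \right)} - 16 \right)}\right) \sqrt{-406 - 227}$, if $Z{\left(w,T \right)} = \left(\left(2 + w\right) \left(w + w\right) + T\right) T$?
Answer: $- \frac{916175 i \sqrt{633}}{64} \approx - 3.6016 \cdot 10^{5} i$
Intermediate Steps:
$A{\left(f,J \right)} = \frac{1}{3 + f}$
$Z{\left(w,T \right)} = T \left(T + 2 w \left(2 + w\right)\right)$ ($Z{\left(w,T \right)} = \left(\left(2 + w\right) 2 w + T\right) T = \left(2 w \left(2 + w\right) + T\right) T = \left(T + 2 w \left(2 + w\right)\right) T = T \left(T + 2 w \left(2 + w\right)\right)$)
$\left(768 + Z{\left(-23,A{\left(5,-1 \right)} - 16 \right)}\right) \sqrt{-406 - 227} = \left(768 + \left(\frac{1}{3 + 5} - 16\right) \left(\left(\frac{1}{3 + 5} - 16\right) + 2 \left(-23\right)^{2} + 4 \left(-23\right)\right)\right) \sqrt{-406 - 227} = \left(768 + \left(\frac{1}{8} - 16\right) \left(\left(\frac{1}{8} - 16\right) + 2 \cdot 529 - 92\right)\right) \sqrt{-633} = \left(768 + \left(\frac{1}{8} - 16\right) \left(\left(\frac{1}{8} - 16\right) + 1058 - 92\right)\right) i \sqrt{633} = \left(768 - \frac{127 \left(- \frac{127}{8} + 1058 - 92\right)}{8}\right) i \sqrt{633} = \left(768 - \frac{965327}{64}\right) i \sqrt{633} = - \frac{916175 i \sqrt{633}}{64}$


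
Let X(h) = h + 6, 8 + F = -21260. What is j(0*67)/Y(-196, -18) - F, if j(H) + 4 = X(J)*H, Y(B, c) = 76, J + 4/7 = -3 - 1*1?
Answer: 404091/19 ≈ 21268.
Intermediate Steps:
F = -21268 (F = -8 - 21260 = -21268)
J = -32/7 (J = -4/7 + (-3 - 1*1) = -4/7 + (-3 - 1) = -4/7 - 4 = -32/7 ≈ -4.5714)
X(h) = 6 + h
j(H) = -4 + 10*H/7 (j(H) = -4 + (6 - 32/7)*H = -4 + 10*H/7)
j(0*67)/Y(-196, -18) - F = (-4 + 10*(0*67)/7)/76 - 1*(-21268) = (-4 + (10/7)*0)*(1/76) + 21268 = (-4 + 0)*(1/76) + 21268 = -4*1/76 + 21268 = -1/19 + 21268 = 404091/19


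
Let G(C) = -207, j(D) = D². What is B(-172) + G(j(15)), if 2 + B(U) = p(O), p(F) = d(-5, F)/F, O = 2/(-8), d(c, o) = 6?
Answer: -233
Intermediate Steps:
O = -¼ (O = 2*(-⅛) = -¼ ≈ -0.25000)
p(F) = 6/F
B(U) = -26 (B(U) = -2 + 6/(-¼) = -2 + 6*(-4) = -2 - 24 = -26)
B(-172) + G(j(15)) = -26 - 207 = -233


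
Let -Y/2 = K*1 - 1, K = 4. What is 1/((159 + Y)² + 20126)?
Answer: 1/43535 ≈ 2.2970e-5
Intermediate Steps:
Y = -6 (Y = -2*(4*1 - 1) = -2*(4 - 1) = -2*3 = -6)
1/((159 + Y)² + 20126) = 1/((159 - 6)² + 20126) = 1/(153² + 20126) = 1/(23409 + 20126) = 1/43535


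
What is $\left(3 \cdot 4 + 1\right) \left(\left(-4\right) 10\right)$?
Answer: $-520$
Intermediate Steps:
$\left(3 \cdot 4 + 1\right) \left(\left(-4\right) 10\right) = \left(12 + 1\right) \left(-40\right) = 13 \left(-40\right) = -520$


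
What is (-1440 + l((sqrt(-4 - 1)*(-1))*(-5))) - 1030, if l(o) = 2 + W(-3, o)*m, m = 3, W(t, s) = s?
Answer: -2468 + 15*I*sqrt(5) ≈ -2468.0 + 33.541*I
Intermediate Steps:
l(o) = 2 + 3*o (l(o) = 2 + o*3 = 2 + 3*o)
(-1440 + l((sqrt(-4 - 1)*(-1))*(-5))) - 1030 = (-1440 + (2 + 3*((sqrt(-4 - 1)*(-1))*(-5)))) - 1030 = (-1440 + (2 + 3*((sqrt(-5)*(-1))*(-5)))) - 1030 = (-1440 + (2 + 3*(((I*sqrt(5))*(-1))*(-5)))) - 1030 = (-1440 + (2 + 3*(-I*sqrt(5)*(-5)))) - 1030 = (-1440 + (2 + 3*(5*I*sqrt(5)))) - 1030 = (-1440 + (2 + 15*I*sqrt(5))) - 1030 = (-1438 + 15*I*sqrt(5)) - 1030 = -2468 + 15*I*sqrt(5)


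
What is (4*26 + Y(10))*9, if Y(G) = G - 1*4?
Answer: 990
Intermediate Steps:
Y(G) = -4 + G (Y(G) = G - 4 = -4 + G)
(4*26 + Y(10))*9 = (4*26 + (-4 + 10))*9 = (104 + 6)*9 = 110*9 = 990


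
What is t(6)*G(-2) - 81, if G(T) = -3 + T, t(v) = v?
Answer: -111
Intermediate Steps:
t(6)*G(-2) - 81 = 6*(-3 - 2) - 81 = 6*(-5) - 81 = -30 - 81 = -111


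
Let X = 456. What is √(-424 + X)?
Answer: 4*√2 ≈ 5.6569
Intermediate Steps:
√(-424 + X) = √(-424 + 456) = √32 = 4*√2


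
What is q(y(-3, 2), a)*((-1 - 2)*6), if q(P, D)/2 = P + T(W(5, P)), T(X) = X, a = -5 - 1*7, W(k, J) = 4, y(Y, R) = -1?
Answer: -108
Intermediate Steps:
a = -12 (a = -5 - 7 = -12)
q(P, D) = 8 + 2*P (q(P, D) = 2*(P + 4) = 2*(4 + P) = 8 + 2*P)
q(y(-3, 2), a)*((-1 - 2)*6) = (8 + 2*(-1))*((-1 - 2)*6) = (8 - 2)*(-3*6) = 6*(-18) = -108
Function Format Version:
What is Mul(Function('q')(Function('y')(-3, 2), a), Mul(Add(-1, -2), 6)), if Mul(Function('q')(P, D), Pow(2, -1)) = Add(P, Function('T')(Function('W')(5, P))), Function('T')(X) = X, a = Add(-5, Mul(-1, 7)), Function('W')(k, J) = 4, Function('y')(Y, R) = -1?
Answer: -108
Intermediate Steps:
a = -12 (a = Add(-5, -7) = -12)
Function('q')(P, D) = Add(8, Mul(2, P)) (Function('q')(P, D) = Mul(2, Add(P, 4)) = Mul(2, Add(4, P)) = Add(8, Mul(2, P)))
Mul(Function('q')(Function('y')(-3, 2), a), Mul(Add(-1, -2), 6)) = Mul(Add(8, Mul(2, -1)), Mul(Add(-1, -2), 6)) = Mul(Add(8, -2), Mul(-3, 6)) = Mul(6, -18) = -108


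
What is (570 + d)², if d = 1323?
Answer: 3583449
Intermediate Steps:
(570 + d)² = (570 + 1323)² = 1893² = 3583449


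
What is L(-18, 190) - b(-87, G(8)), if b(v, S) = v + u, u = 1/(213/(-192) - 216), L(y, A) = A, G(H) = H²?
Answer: 3848979/13895 ≈ 277.00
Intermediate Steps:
u = -64/13895 (u = 1/(213*(-1/192) - 216) = 1/(-71/64 - 216) = 1/(-13895/64) = -64/13895 ≈ -0.0046060)
b(v, S) = -64/13895 + v (b(v, S) = v - 64/13895 = -64/13895 + v)
L(-18, 190) - b(-87, G(8)) = 190 - (-64/13895 - 87) = 190 - 1*(-1208929/13895) = 190 + 1208929/13895 = 3848979/13895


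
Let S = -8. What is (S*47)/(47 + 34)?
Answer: -376/81 ≈ -4.6420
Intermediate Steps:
(S*47)/(47 + 34) = (-8*47)/(47 + 34) = -376/81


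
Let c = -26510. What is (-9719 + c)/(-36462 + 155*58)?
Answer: 36229/27472 ≈ 1.3188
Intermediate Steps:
(-9719 + c)/(-36462 + 155*58) = (-9719 - 26510)/(-36462 + 155*58) = -36229/(-36462 + 8990) = -36229/(-27472) = -36229*(-1/27472) = 36229/27472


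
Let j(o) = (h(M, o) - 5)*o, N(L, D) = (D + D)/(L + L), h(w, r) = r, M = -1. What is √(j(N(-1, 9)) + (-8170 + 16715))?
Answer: √8671 ≈ 93.118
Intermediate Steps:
N(L, D) = D/L (N(L, D) = (2*D)/((2*L)) = (2*D)*(1/(2*L)) = D/L)
j(o) = o*(-5 + o) (j(o) = (o - 5)*o = (-5 + o)*o = o*(-5 + o))
√(j(N(-1, 9)) + (-8170 + 16715)) = √((9/(-1))*(-5 + 9/(-1)) + (-8170 + 16715)) = √((9*(-1))*(-5 + 9*(-1)) + 8545) = √(-9*(-5 - 9) + 8545) = √(-9*(-14) + 8545) = √(126 + 8545) = √8671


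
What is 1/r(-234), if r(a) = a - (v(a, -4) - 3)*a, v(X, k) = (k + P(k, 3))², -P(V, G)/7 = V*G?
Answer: 1/1496664 ≈ 6.6815e-7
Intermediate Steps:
P(V, G) = -7*G*V (P(V, G) = -7*V*G = -7*G*V)
v(X, k) = 400*k² (v(X, k) = (k - 7*3*k)² = (k - 21*k)² = (-20*k)² = 400*k²)
r(a) = -6396*a (r(a) = a - (400*(-4)² - 3)*a = a - (400*16 - 3)*a = a - (6400 - 3)*a = a - 6397*a = -6396*a)
1/r(-234) = 1/(-6396*(-234)) = 1/1496664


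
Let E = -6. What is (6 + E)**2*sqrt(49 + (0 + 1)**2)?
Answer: 0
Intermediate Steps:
(6 + E)**2*sqrt(49 + (0 + 1)**2) = (6 - 6)**2*sqrt(49 + (0 + 1)**2) = 0**2*sqrt(49 + 1**2) = 0*sqrt(49 + 1) = 0*sqrt(50) = 0*(5*sqrt(2)) = 0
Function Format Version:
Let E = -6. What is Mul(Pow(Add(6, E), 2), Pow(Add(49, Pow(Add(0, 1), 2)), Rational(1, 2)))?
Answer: 0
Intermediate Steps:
Mul(Pow(Add(6, E), 2), Pow(Add(49, Pow(Add(0, 1), 2)), Rational(1, 2))) = Mul(Pow(Add(6, -6), 2), Pow(Add(49, Pow(Add(0, 1), 2)), Rational(1, 2))) = Mul(Pow(0, 2), Pow(Add(49, Pow(1, 2)), Rational(1, 2))) = Mul(0, Pow(Add(49, 1), Rational(1, 2))) = Mul(0, Pow(50, Rational(1, 2))) = Mul(0, Mul(5, Pow(2, Rational(1, 2)))) = 0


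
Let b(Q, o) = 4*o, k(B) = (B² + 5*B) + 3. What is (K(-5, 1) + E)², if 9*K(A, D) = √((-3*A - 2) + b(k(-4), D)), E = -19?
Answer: (171 - √17)²/81 ≈ 343.80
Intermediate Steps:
k(B) = 3 + B² + 5*B
K(A, D) = √(-2 - 3*A + 4*D)/9 (K(A, D) = √((-3*A - 2) + 4*D)/9 = √((-2 - 3*A) + 4*D)/9 = √(-2 - 3*A + 4*D)/9)
(K(-5, 1) + E)² = (√(-2 - 3*(-5) + 4*1)/9 - 19)² = (√(-2 + 15 + 4)/9 - 19)² = (√17/9 - 19)² = (-19 + √17/9)²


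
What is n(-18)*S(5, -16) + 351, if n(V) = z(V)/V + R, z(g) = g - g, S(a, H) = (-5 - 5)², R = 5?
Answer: 851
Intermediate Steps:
S(a, H) = 100 (S(a, H) = (-10)² = 100)
z(g) = 0
n(V) = 5 (n(V) = 0/V + 5 = 0 + 5 = 5)
n(-18)*S(5, -16) + 351 = 5*100 + 351 = 500 + 351 = 851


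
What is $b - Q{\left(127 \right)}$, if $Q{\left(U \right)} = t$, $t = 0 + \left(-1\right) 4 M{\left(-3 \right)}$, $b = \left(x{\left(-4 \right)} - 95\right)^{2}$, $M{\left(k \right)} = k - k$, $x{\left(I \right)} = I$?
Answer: $9801$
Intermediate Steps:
$M{\left(k \right)} = 0$
$b = 9801$ ($b = \left(-4 - 95\right)^{2} = \left(-99\right)^{2} = 9801$)
$t = 0$ ($t = 0 + \left(-1\right) 4 \cdot 0 = 0 - 0 = 0 + 0 = 0$)
$Q{\left(U \right)} = 0$
$b - Q{\left(127 \right)} = 9801 - 0 = 9801 + 0 = 9801$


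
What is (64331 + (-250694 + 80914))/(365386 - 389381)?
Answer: 105449/23995 ≈ 4.3946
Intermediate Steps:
(64331 + (-250694 + 80914))/(365386 - 389381) = (64331 - 169780)/(-23995) = -105449*(-1/23995) = 105449/23995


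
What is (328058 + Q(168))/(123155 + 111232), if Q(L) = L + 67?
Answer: 12159/8681 ≈ 1.4006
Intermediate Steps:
Q(L) = 67 + L
(328058 + Q(168))/(123155 + 111232) = (328058 + (67 + 168))/(123155 + 111232) = (328058 + 235)/234387 = 328293*(1/234387) = 12159/8681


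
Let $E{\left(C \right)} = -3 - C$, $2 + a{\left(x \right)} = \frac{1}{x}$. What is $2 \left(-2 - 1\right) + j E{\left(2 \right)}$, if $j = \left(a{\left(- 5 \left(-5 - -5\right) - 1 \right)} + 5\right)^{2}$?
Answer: $-26$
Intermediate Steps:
$a{\left(x \right)} = -2 + \frac{1}{x}$
$j = 4$ ($j = \left(\left(-2 + \frac{1}{- 5 \left(-5 - -5\right) - 1}\right) + 5\right)^{2} = \left(\left(-2 + \frac{1}{- 5 \left(-5 + 5\right) - 1}\right) + 5\right)^{2} = \left(\left(-2 + \frac{1}{\left(-5\right) 0 - 1}\right) + 5\right)^{2} = \left(\left(-2 + \frac{1}{0 - 1}\right) + 5\right)^{2} = \left(\left(-2 + \frac{1}{-1}\right) + 5\right)^{2} = \left(\left(-2 - 1\right) + 5\right)^{2} = \left(-3 + 5\right)^{2} = 2^{2} = 4$)
$2 \left(-2 - 1\right) + j E{\left(2 \right)} = 2 \left(-2 - 1\right) + 4 \left(-3 - 2\right) = 2 \left(-3\right) + 4 \left(-3 - 2\right) = -6 + 4 \left(-5\right) = -6 - 20 = -26$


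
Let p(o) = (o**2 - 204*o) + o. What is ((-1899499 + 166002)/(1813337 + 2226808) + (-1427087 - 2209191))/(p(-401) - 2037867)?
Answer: 14691092113807/7254738891135 ≈ 2.0250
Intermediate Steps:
p(o) = o**2 - 203*o
((-1899499 + 166002)/(1813337 + 2226808) + (-1427087 - 2209191))/(p(-401) - 2037867) = ((-1899499 + 166002)/(1813337 + 2226808) + (-1427087 - 2209191))/(-401*(-203 - 401) - 2037867) = (-1733497/4040145 - 3636278)/(-401*(-604) - 2037867) = (-1733497*1/4040145 - 3636278)/(242204 - 2037867) = (-1733497/4040145 - 3636278)/(-1795663) = -14691092113807/4040145*(-1/1795663) = 14691092113807/7254738891135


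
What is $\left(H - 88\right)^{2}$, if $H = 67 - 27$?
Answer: $2304$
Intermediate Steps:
$H = 40$
$\left(H - 88\right)^{2} = \left(40 - 88\right)^{2} = \left(-48\right)^{2} = 2304$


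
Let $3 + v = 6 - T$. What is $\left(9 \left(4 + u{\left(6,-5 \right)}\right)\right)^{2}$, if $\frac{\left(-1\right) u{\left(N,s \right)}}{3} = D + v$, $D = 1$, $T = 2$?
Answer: $324$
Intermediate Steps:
$v = 1$ ($v = -3 + \left(6 - 2\right) = -3 + 4 = 1$)
$u{\left(N,s \right)} = -6$ ($u{\left(N,s \right)} = - 3 \left(1 + 1\right) = \left(-3\right) 2 = -6$)
$\left(9 \left(4 + u{\left(6,-5 \right)}\right)\right)^{2} = \left(9 \left(4 - 6\right)\right)^{2} = \left(9 \left(-2\right)\right)^{2} = \left(-18\right)^{2} = 324$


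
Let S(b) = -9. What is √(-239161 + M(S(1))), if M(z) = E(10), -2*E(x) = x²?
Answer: 3*I*√26579 ≈ 489.09*I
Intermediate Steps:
E(x) = -x²/2
M(z) = -50 (M(z) = -½*10² = -½*100 = -50)
√(-239161 + M(S(1))) = √(-239161 - 50) = √(-239211) = 3*I*√26579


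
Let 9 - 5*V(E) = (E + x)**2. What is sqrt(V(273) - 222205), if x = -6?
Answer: I*sqrt(236461) ≈ 486.27*I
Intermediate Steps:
V(E) = 9/5 - (-6 + E)**2/5 (V(E) = 9/5 - (E - 6)**2/5 = 9/5 - (-6 + E)**2/5)
sqrt(V(273) - 222205) = sqrt((9/5 - (-6 + 273)**2/5) - 222205) = sqrt((9/5 - 1/5*267**2) - 222205) = sqrt((9/5 - 1/5*71289) - 222205) = sqrt((9/5 - 71289/5) - 222205) = sqrt(-14256 - 222205) = sqrt(-236461) = I*sqrt(236461)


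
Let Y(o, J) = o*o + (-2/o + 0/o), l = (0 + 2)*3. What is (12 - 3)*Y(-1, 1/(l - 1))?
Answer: 27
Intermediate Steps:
l = 6 (l = 2*3 = 6)
Y(o, J) = o**2 - 2/o (Y(o, J) = o**2 + (-2/o + 0) = o**2 - 2/o)
(12 - 3)*Y(-1, 1/(l - 1)) = (12 - 3)*((-2 + (-1)**3)/(-1)) = 9*(-(-2 - 1)) = 9*(-1*(-3)) = 9*3 = 27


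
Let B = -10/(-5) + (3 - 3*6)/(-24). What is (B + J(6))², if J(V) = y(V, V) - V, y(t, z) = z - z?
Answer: 729/64 ≈ 11.391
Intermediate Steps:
y(t, z) = 0
J(V) = -V (J(V) = 0 - V = -V)
B = 21/8 (B = -10*(-⅕) + (3 - 18)*(-1/24) = 2 - 15*(-1/24) = 2 + 5/8 = 21/8 ≈ 2.6250)
(B + J(6))² = (21/8 - 1*6)² = (21/8 - 6)² = (-27/8)² = 729/64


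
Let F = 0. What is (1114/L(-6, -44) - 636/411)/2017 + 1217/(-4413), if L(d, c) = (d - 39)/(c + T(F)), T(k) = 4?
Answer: 784324777/3658319631 ≈ 0.21439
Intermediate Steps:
L(d, c) = (-39 + d)/(4 + c) (L(d, c) = (d - 39)/(c + 4) = (-39 + d)/(4 + c))
(1114/L(-6, -44) - 636/411)/2017 + 1217/(-4413) = (1114/(((-39 - 6)/(4 - 44))) - 636/411)/2017 + 1217/(-4413) = (1114/((-45/(-40))) - 636*1/411)*(1/2017) + 1217*(-1/4413) = (1114/((-1/40*(-45))) - 212/137)*(1/2017) - 1217/4413 = (1114/(9/8) - 212/137)*(1/2017) - 1217/4413 = (1114*(8/9) - 212/137)*(1/2017) - 1217/4413 = (8912/9 - 212/137)*(1/2017) - 1217/4413 = (1219036/1233)*(1/2017) - 1217/4413 = 1219036/2486961 - 1217/4413 = 784324777/3658319631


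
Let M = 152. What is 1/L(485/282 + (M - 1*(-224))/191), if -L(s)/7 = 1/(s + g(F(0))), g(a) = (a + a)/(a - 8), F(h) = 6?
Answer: 124505/377034 ≈ 0.33022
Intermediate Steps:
g(a) = 2*a/(-8 + a) (g(a) = (2*a)/(-8 + a) = 2*a/(-8 + a))
L(s) = -7/(-6 + s) (L(s) = -7/(s + 2*6/(-8 + 6)) = -7/(s + 2*6/(-2)) = -7/(s + 2*6*(-½)) = -7/(s - 6) = -7/(-6 + s))
1/L(485/282 + (M - 1*(-224))/191) = 1/(-7/(-6 + (485/282 + (152 - 1*(-224))/191))) = 1/(-7/(-6 + (485*(1/282) + (152 + 224)*(1/191)))) = 1/(-7/(-6 + (485/282 + 376*(1/191)))) = 1/(-7/(-6 + (485/282 + 376/191))) = 1/(-7/(-6 + 198667/53862)) = 1/(-7/(-124505/53862)) = 1/(-7*(-53862/124505)) = 1/(377034/124505) = 124505/377034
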